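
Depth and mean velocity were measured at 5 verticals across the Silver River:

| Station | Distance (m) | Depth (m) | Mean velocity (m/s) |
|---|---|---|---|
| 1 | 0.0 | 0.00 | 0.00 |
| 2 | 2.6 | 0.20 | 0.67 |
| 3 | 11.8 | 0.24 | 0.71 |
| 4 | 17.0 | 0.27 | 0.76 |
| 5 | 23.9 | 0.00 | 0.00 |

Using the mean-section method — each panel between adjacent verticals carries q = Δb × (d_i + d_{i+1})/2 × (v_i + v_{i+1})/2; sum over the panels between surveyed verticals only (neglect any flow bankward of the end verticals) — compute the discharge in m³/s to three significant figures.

2.81 m³/s

Panel 1-2: Δb = 2.6 m, d̄ = (0.00+0.20)/2 = 0.1, v̄ = (0.00+0.67)/2 = 0.335 → q = 2.6×0.1×0.335 = 0.08710 m³/s
Panel 2-3: Δb = 9.2 m, d̄ = (0.20+0.24)/2 = 0.22, v̄ = (0.67+0.71)/2 = 0.69 → q = 9.2×0.22×0.69 = 1.397 m³/s
Panel 3-4: Δb = 5.2 m, d̄ = (0.24+0.27)/2 = 0.255, v̄ = (0.71+0.76)/2 = 0.735 → q = 5.2×0.255×0.735 = 0.9746 m³/s
Panel 4-5: Δb = 6.9 m, d̄ = (0.27+0.00)/2 = 0.135, v̄ = (0.76+0.00)/2 = 0.38 → q = 6.9×0.135×0.38 = 0.3540 m³/s
Q = Σ q = 2.812 m³/s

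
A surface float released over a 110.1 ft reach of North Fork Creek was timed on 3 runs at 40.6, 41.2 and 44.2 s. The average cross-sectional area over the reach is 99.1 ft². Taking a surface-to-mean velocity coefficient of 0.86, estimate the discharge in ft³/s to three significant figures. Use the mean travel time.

t̄ = (40.6 + 41.2 + 44.2) / 3 = 42 s
v_surface = L / t̄ = 110.1 / 42 = 2.621 ft/s
v_mean = 0.86 × 2.621 = 2.254 ft/s
Q = A × v_mean = 99.1 × 2.254 = 223.4 ft³/s

223 ft³/s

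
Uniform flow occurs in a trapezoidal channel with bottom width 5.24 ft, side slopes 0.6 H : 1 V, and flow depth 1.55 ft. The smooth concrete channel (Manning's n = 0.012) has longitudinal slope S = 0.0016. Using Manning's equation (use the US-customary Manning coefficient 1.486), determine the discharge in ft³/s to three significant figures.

A = (b + z·y)·y = (5.24 + 0.6×1.55)×1.55 = 9.564 ft²
P = b + 2y√(1+z²) = 5.24 + 2×1.55×√(1+0.6²) = 8.855 ft
R = A/P = 9.564/8.855 = 1.080 ft
Q = (1.486/n)·A·R^(2/3)·S^(1/2) = (1.486/0.012) × 9.564 × 1.080^(2/3) × 0.0016^(1/2) = 49.86 ft³/s

49.9 ft³/s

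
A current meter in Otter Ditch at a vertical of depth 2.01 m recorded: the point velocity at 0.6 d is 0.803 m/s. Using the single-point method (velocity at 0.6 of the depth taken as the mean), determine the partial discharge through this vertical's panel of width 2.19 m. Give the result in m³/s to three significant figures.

v̄ = v₀.₆ = 0.803 m/s
q = v̄ × d × w = 0.8030 × 2.01 × 2.19 = 3.535 m³/s

3.53 m³/s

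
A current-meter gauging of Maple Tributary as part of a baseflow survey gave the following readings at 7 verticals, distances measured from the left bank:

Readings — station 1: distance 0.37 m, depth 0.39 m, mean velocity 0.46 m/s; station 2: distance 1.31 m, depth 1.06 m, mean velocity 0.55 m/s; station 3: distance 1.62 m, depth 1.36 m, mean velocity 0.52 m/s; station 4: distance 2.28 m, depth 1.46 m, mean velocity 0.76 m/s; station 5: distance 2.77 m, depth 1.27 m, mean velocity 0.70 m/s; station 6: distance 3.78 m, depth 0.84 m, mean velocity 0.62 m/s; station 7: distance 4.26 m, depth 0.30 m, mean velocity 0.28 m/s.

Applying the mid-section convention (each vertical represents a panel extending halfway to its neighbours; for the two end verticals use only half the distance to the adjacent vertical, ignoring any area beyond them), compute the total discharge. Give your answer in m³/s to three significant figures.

2.50 m³/s

w_1 = (1.31 − 0.37)/2 = 0.47 m; q_1 = 0.46 × 0.39 × 0.47 = 0.08432 m³/s
w_2 = (1.62 − 0.37)/2 = 0.625 m; q_2 = 0.55 × 1.06 × 0.625 = 0.3644 m³/s
w_3 = (2.28 − 1.31)/2 = 0.485 m; q_3 = 0.52 × 1.36 × 0.485 = 0.3430 m³/s
w_4 = (2.77 − 1.62)/2 = 0.575 m; q_4 = 0.76 × 1.46 × 0.575 = 0.6380 m³/s
w_5 = (3.78 − 2.28)/2 = 0.75 m; q_5 = 0.70 × 1.27 × 0.75 = 0.6668 m³/s
w_6 = (4.26 − 2.77)/2 = 0.745 m; q_6 = 0.62 × 0.84 × 0.745 = 0.3880 m³/s
w_7 = (4.26 − 3.78)/2 = 0.24 m; q_7 = 0.28 × 0.30 × 0.24 = 0.02016 m³/s
Q = Σ qᵢ = 2.505 m³/s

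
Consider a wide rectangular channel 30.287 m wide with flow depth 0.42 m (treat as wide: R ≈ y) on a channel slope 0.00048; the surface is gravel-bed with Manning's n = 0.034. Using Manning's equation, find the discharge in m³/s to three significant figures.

A = b·y = 30.287 × 0.42 = 12.72 m²
Wide channel: R ≈ y = 0.42 m
Q = (1/n)·A·R^(2/3)·S^(1/2) = (1/0.034) × 12.72 × 0.4200^(2/3) × 0.00048^(1/2) = 4.597 m³/s

4.60 m³/s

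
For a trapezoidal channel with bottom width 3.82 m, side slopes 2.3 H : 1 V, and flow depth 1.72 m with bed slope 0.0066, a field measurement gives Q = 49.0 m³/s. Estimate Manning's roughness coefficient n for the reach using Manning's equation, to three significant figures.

A = (b + z·y)·y = (3.82 + 2.3×1.72)×1.72 = 13.37 m²
P = b + 2y√(1+z²) = 3.82 + 2×1.72×√(1+2.3²) = 12.45 m
R = A/P = 13.37/12.45 = 1.074 m
n = (1/Q)·A·R^(2/3)·S^(1/2) = (1/49.0) × 13.37 × 1.049 × 0.08124 = 0.02326

0.0233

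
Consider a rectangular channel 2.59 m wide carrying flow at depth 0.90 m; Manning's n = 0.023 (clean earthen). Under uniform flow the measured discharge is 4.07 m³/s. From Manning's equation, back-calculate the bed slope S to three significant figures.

A = b·y = 2.59 × 0.90 = 2.331 m²
P = b + 2y = 2.59 + 2×0.90 = 4.390 m
R = A/P = 2.331/4.390 = 0.5310 m
S = (Q·n / (1·A·R^(2/3)))² = (4.07×0.023 / (1×2.331×0.6557))² = 0.003751

0.00375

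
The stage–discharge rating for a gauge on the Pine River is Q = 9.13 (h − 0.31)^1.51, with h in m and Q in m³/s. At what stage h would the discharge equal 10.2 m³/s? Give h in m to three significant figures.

h − h₀ = (Q/C)^(1/b) = (10.2/9.13)^(1/1.51) = 1.076 m
h = 0.31 + 1.076 = 1.386 m

1.39 m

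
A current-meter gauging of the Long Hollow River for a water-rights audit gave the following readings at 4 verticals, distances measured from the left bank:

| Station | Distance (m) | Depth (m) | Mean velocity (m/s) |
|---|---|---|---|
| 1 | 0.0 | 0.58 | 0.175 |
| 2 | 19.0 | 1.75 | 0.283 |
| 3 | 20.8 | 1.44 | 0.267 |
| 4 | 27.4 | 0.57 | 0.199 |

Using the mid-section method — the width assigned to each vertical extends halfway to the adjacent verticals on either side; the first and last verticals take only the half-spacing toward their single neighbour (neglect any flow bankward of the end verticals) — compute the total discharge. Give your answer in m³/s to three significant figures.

8.10 m³/s

w_1 = (19.0 − 0.0)/2 = 9.5 m; q_1 = 0.175 × 0.58 × 9.5 = 0.9643 m³/s
w_2 = (20.8 − 0.0)/2 = 10.4 m; q_2 = 0.283 × 1.75 × 10.4 = 5.151 m³/s
w_3 = (27.4 − 19.0)/2 = 4.2 m; q_3 = 0.267 × 1.44 × 4.2 = 1.615 m³/s
w_4 = (27.4 − 20.8)/2 = 3.3 m; q_4 = 0.199 × 0.57 × 3.3 = 0.3743 m³/s
Q = Σ qᵢ = 8.104 m³/s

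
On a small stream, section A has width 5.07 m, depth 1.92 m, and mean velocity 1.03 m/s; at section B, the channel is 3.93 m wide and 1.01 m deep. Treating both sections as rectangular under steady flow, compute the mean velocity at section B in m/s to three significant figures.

Q = A₁V₁ = (5.07×1.92) × 1.03 = 10.03 m³/s
A₂ = 3.93 × 1.01 = 3.969 m²
V₂ = Q/A₂ = 10.03/3.969 = 2.526 m/s

2.53 m/s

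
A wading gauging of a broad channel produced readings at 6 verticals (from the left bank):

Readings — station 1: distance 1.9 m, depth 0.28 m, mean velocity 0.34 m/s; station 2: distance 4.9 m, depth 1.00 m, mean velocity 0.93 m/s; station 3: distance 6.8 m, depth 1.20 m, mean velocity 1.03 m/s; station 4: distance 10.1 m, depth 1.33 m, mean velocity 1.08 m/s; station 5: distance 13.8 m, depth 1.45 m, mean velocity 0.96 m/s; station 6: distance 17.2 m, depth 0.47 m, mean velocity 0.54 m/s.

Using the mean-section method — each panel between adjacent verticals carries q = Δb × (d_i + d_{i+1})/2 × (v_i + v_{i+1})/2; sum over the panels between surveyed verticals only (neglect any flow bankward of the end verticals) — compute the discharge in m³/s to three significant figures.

15.4 m³/s

Panel 1-2: Δb = 3 m, d̄ = (0.28+1.00)/2 = 0.64, v̄ = (0.34+0.93)/2 = 0.635 → q = 3×0.64×0.635 = 1.219 m³/s
Panel 2-3: Δb = 1.9 m, d̄ = (1.00+1.20)/2 = 1.1, v̄ = (0.93+1.03)/2 = 0.98 → q = 1.9×1.1×0.98 = 2.048 m³/s
Panel 3-4: Δb = 3.3 m, d̄ = (1.20+1.33)/2 = 1.265, v̄ = (1.03+1.08)/2 = 1.055 → q = 3.3×1.265×1.055 = 4.404 m³/s
Panel 4-5: Δb = 3.7 m, d̄ = (1.33+1.45)/2 = 1.39, v̄ = (1.08+0.96)/2 = 1.02 → q = 3.7×1.39×1.02 = 5.246 m³/s
Panel 5-6: Δb = 3.4 m, d̄ = (1.45+0.47)/2 = 0.96, v̄ = (0.96+0.54)/2 = 0.75 → q = 3.4×0.96×0.75 = 2.448 m³/s
Q = Σ q = 15.37 m³/s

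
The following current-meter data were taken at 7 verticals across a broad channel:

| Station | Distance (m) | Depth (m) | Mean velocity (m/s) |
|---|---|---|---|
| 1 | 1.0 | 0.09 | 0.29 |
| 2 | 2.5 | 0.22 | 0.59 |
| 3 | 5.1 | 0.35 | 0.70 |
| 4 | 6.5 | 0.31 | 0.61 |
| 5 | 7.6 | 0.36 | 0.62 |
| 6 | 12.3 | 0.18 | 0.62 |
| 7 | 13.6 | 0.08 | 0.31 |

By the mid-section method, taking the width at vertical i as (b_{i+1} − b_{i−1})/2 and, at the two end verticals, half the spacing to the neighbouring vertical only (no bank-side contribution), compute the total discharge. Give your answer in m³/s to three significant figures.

w_1 = (2.5 − 1.0)/2 = 0.75 m; q_1 = 0.29 × 0.09 × 0.75 = 0.01958 m³/s
w_2 = (5.1 − 1.0)/2 = 2.05 m; q_2 = 0.59 × 0.22 × 2.05 = 0.2661 m³/s
w_3 = (6.5 − 2.5)/2 = 2 m; q_3 = 0.70 × 0.35 × 2 = 0.4900 m³/s
w_4 = (7.6 − 5.1)/2 = 1.25 m; q_4 = 0.61 × 0.31 × 1.25 = 0.2364 m³/s
w_5 = (12.3 − 6.5)/2 = 2.9 m; q_5 = 0.62 × 0.36 × 2.9 = 0.6473 m³/s
w_6 = (13.6 − 7.6)/2 = 3 m; q_6 = 0.62 × 0.18 × 3 = 0.3348 m³/s
w_7 = (13.6 − 12.3)/2 = 0.65 m; q_7 = 0.31 × 0.08 × 0.65 = 0.01612 m³/s
Q = Σ qᵢ = 2.010 m³/s

2.01 m³/s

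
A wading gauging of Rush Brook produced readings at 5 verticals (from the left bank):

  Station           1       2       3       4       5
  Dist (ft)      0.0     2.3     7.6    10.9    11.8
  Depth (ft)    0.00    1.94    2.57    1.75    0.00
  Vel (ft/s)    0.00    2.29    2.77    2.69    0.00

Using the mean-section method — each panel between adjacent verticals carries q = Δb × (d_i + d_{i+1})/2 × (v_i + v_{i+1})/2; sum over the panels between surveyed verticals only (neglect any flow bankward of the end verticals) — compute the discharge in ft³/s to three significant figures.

Panel 1-2: Δb = 2.3 ft, d̄ = (0.00+1.94)/2 = 0.97, v̄ = (0.00+2.29)/2 = 1.145 → q = 2.3×0.97×1.145 = 2.554 ft³/s
Panel 2-3: Δb = 5.3 ft, d̄ = (1.94+2.57)/2 = 2.255, v̄ = (2.29+2.77)/2 = 2.53 → q = 5.3×2.255×2.53 = 30.24 ft³/s
Panel 3-4: Δb = 3.3 ft, d̄ = (2.57+1.75)/2 = 2.16, v̄ = (2.77+2.69)/2 = 2.73 → q = 3.3×2.16×2.73 = 19.46 ft³/s
Panel 4-5: Δb = 0.9 ft, d̄ = (1.75+0.00)/2 = 0.875, v̄ = (2.69+0.00)/2 = 1.345 → q = 0.9×0.875×1.345 = 1.059 ft³/s
Q = Σ q = 53.31 ft³/s

53.3 ft³/s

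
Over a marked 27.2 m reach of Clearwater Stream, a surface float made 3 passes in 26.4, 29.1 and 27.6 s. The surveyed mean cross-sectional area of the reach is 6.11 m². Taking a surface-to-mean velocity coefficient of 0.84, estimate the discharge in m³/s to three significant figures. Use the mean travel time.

t̄ = (26.4 + 29.1 + 27.6) / 3 = 27.7 s
v_surface = L / t̄ = 27.2 / 27.7 = 0.9819 m/s
v_mean = 0.84 × 0.9819 = 0.8248 m/s
Q = A × v_mean = 6.11 × 0.8248 = 5.040 m³/s

5.04 m³/s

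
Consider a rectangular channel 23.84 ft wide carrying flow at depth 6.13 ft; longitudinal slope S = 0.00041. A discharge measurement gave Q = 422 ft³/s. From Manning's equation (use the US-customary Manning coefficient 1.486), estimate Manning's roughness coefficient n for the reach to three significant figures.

0.0265

A = b·y = 23.84 × 6.13 = 146.1 ft²
P = b + 2y = 23.84 + 2×6.13 = 36.10 ft
R = A/P = 146.1/36.10 = 4.048 ft
n = (1.486/Q)·A·R^(2/3)·S^(1/2) = (1.486/422) × 146.1 × 2.540 × 0.02025 = 0.02647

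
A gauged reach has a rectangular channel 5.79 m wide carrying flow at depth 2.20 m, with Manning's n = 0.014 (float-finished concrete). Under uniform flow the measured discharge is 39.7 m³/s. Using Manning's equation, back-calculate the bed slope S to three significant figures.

A = b·y = 5.79 × 2.20 = 12.74 m²
P = b + 2y = 5.79 + 2×2.20 = 10.19 m
R = A/P = 12.74/10.19 = 1.250 m
S = (Q·n / (1·A·R^(2/3)))² = (39.7×0.014 / (1×12.74×1.160))² = 0.001414

0.00141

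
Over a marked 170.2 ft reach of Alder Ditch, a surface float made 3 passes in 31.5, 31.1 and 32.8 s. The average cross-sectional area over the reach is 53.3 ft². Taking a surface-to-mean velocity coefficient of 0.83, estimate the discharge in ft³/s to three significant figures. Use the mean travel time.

237 ft³/s

t̄ = (31.5 + 31.1 + 32.8) / 3 = 31.8 s
v_surface = L / t̄ = 170.2 / 31.8 = 5.352 ft/s
v_mean = 0.83 × 5.352 = 4.442 ft/s
Q = A × v_mean = 53.3 × 4.442 = 236.8 ft³/s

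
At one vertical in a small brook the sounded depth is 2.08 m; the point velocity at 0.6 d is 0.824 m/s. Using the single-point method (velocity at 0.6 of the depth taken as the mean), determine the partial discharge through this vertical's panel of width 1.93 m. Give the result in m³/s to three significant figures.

3.31 m³/s

v̄ = v₀.₆ = 0.824 m/s
q = v̄ × d × w = 0.8240 × 2.08 × 1.93 = 3.308 m³/s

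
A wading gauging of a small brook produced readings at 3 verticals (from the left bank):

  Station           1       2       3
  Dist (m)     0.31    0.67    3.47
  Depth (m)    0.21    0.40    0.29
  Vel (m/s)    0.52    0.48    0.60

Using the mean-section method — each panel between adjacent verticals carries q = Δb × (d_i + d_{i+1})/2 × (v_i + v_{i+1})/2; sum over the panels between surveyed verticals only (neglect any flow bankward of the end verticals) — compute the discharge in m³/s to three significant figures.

Panel 1-2: Δb = 0.36 m, d̄ = (0.21+0.40)/2 = 0.305, v̄ = (0.52+0.48)/2 = 0.5 → q = 0.36×0.305×0.5 = 0.05490 m³/s
Panel 2-3: Δb = 2.8 m, d̄ = (0.40+0.29)/2 = 0.345, v̄ = (0.48+0.60)/2 = 0.54 → q = 2.8×0.345×0.54 = 0.5216 m³/s
Q = Σ q = 0.5765 m³/s

0.577 m³/s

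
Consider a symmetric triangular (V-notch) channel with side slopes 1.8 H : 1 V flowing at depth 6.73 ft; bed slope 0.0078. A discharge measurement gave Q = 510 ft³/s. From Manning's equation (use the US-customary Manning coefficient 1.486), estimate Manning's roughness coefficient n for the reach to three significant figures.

0.0431

A = z·y² = 1.8×6.73² = 81.53 ft²
P = 2y√(1+z²) = 2×6.73×√(1+1.8²) = 27.72 ft
R = A/P = 81.53/27.72 = 2.942 ft
n = (1.486/Q)·A·R^(2/3)·S^(1/2) = (1.486/510) × 81.53 × 2.053 × 0.08832 = 0.04307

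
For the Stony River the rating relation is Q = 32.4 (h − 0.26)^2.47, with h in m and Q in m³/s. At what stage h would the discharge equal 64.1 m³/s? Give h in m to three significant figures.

1.58 m

h − h₀ = (Q/C)^(1/b) = (64.1/32.4)^(1/2.47) = 1.318 m
h = 0.26 + 1.318 = 1.578 m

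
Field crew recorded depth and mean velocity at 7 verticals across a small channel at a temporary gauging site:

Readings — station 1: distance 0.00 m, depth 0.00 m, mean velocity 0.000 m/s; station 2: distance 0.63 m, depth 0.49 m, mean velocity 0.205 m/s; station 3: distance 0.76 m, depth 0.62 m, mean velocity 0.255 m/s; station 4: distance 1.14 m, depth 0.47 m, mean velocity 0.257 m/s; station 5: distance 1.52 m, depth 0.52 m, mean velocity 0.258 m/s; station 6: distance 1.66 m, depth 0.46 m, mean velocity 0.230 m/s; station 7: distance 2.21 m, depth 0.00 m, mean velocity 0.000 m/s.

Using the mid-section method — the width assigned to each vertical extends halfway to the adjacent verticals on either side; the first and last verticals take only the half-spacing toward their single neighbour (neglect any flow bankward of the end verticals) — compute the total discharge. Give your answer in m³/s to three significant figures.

0.196 m³/s

w_2 = (0.76 − 0.00)/2 = 0.38 m; q_2 = 0.205 × 0.49 × 0.38 = 0.03817 m³/s
w_3 = (1.14 − 0.63)/2 = 0.255 m; q_3 = 0.255 × 0.62 × 0.255 = 0.04032 m³/s
w_4 = (1.52 − 0.76)/2 = 0.38 m; q_4 = 0.257 × 0.47 × 0.38 = 0.04590 m³/s
w_5 = (1.66 − 1.14)/2 = 0.26 m; q_5 = 0.258 × 0.52 × 0.26 = 0.03488 m³/s
w_6 = (2.21 − 1.52)/2 = 0.345 m; q_6 = 0.230 × 0.46 × 0.345 = 0.03650 m³/s
Stations 1, 7 contribute zero (depth or velocity is 0).
Q = Σ qᵢ = 0.1958 m³/s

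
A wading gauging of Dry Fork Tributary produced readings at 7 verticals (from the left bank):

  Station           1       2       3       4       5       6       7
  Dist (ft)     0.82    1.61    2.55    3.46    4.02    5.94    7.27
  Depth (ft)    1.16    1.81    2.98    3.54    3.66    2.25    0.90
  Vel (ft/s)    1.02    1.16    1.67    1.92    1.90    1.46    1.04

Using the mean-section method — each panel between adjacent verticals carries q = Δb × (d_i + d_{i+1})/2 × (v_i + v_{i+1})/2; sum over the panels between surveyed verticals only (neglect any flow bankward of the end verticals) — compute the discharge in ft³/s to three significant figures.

25.8 ft³/s

Panel 1-2: Δb = 0.79 ft, d̄ = (1.16+1.81)/2 = 1.485, v̄ = (1.02+1.16)/2 = 1.09 → q = 0.79×1.485×1.09 = 1.279 ft³/s
Panel 2-3: Δb = 0.94 ft, d̄ = (1.81+2.98)/2 = 2.395, v̄ = (1.16+1.67)/2 = 1.415 → q = 0.94×2.395×1.415 = 3.186 ft³/s
Panel 3-4: Δb = 0.91 ft, d̄ = (2.98+3.54)/2 = 3.26, v̄ = (1.67+1.92)/2 = 1.795 → q = 0.91×3.26×1.795 = 5.325 ft³/s
Panel 4-5: Δb = 0.56 ft, d̄ = (3.54+3.66)/2 = 3.6, v̄ = (1.92+1.90)/2 = 1.91 → q = 0.56×3.6×1.91 = 3.851 ft³/s
Panel 5-6: Δb = 1.92 ft, d̄ = (3.66+2.25)/2 = 2.955, v̄ = (1.90+1.46)/2 = 1.68 → q = 1.92×2.955×1.68 = 9.532 ft³/s
Panel 6-7: Δb = 1.33 ft, d̄ = (2.25+0.90)/2 = 1.575, v̄ = (1.46+1.04)/2 = 1.25 → q = 1.33×1.575×1.25 = 2.618 ft³/s
Q = Σ q = 25.79 ft³/s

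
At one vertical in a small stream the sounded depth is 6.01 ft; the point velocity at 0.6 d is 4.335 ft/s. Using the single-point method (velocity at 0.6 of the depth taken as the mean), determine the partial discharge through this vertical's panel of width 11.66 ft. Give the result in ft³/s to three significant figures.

v̄ = v₀.₆ = 4.335 ft/s
q = v̄ × d × w = 4.335 × 6.01 × 11.66 = 303.8 ft³/s

304 ft³/s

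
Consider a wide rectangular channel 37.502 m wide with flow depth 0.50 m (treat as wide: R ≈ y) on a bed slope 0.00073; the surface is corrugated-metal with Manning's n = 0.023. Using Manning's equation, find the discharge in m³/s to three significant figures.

13.9 m³/s

A = b·y = 37.502 × 0.50 = 18.75 m²
Wide channel: R ≈ y = 0.50 m
Q = (1/n)·A·R^(2/3)·S^(1/2) = (1/0.023) × 18.75 × 0.5000^(2/3) × 0.00073^(1/2) = 13.88 m³/s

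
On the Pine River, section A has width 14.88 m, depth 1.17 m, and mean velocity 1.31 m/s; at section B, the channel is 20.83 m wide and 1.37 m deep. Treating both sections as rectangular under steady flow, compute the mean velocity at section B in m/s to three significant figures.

0.799 m/s

Q = A₁V₁ = (14.88×1.17) × 1.31 = 22.81 m³/s
A₂ = 20.83 × 1.37 = 28.54 m²
V₂ = Q/A₂ = 22.81/28.54 = 0.7992 m/s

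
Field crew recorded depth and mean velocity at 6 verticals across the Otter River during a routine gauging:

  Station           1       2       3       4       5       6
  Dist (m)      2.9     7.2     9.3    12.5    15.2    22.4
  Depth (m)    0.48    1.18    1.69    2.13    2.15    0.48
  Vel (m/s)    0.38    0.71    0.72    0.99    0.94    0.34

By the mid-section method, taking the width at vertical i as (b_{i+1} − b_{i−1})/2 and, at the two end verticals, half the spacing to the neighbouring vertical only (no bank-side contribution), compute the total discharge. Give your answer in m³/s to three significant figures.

w_1 = (7.2 − 2.9)/2 = 2.15 m; q_1 = 0.38 × 0.48 × 2.15 = 0.3922 m³/s
w_2 = (9.3 − 2.9)/2 = 3.2 m; q_2 = 0.71 × 1.18 × 3.2 = 2.681 m³/s
w_3 = (12.5 − 7.2)/2 = 2.65 m; q_3 = 0.72 × 1.69 × 2.65 = 3.225 m³/s
w_4 = (15.2 − 9.3)/2 = 2.95 m; q_4 = 0.99 × 2.13 × 2.95 = 6.221 m³/s
w_5 = (22.4 − 12.5)/2 = 4.95 m; q_5 = 0.94 × 2.15 × 4.95 = 10.00 m³/s
w_6 = (22.4 − 15.2)/2 = 3.6 m; q_6 = 0.34 × 0.48 × 3.6 = 0.5875 m³/s
Q = Σ qᵢ = 23.11 m³/s

23.1 m³/s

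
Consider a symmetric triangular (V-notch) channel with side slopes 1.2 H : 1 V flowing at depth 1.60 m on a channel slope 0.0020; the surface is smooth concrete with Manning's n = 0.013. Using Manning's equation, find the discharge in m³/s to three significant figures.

7.64 m³/s

A = z·y² = 1.2×1.60² = 3.072 m²
P = 2y√(1+z²) = 2×1.60×√(1+1.2²) = 4.999 m
R = A/P = 3.072/4.999 = 0.6146 m
Q = (1/n)·A·R^(2/3)·S^(1/2) = (1/0.013) × 3.072 × 0.6146^(2/3) × 0.0020^(1/2) = 7.639 m³/s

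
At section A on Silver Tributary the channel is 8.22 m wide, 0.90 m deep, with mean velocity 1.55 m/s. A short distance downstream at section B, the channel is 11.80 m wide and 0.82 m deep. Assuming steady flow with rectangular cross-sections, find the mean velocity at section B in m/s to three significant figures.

Q = A₁V₁ = (8.22×0.90) × 1.55 = 11.47 m³/s
A₂ = 11.80 × 0.82 = 9.676 m²
V₂ = Q/A₂ = 11.47/9.676 = 1.185 m/s

1.19 m/s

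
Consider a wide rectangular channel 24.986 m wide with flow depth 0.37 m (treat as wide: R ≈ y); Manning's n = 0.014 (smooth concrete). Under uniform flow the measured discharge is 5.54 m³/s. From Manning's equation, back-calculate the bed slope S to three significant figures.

0.000265

A = b·y = 24.986 × 0.37 = 9.245 m²
Wide channel: R ≈ y = 0.37 m
S = (Q·n / (1·A·R^(2/3)))² = (5.54×0.014 / (1×9.245×0.5154))² = 0.0002650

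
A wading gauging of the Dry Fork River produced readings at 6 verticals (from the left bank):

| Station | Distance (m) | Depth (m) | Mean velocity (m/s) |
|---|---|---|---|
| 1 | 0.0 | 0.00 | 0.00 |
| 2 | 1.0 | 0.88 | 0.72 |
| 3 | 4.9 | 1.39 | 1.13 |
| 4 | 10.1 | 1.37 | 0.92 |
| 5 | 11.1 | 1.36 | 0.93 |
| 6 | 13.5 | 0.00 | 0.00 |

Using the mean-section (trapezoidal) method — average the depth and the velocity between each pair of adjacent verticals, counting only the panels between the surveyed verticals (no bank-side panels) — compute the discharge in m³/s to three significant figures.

13.6 m³/s

Panel 1-2: Δb = 1 m, d̄ = (0.00+0.88)/2 = 0.44, v̄ = (0.00+0.72)/2 = 0.36 → q = 1×0.44×0.36 = 0.1584 m³/s
Panel 2-3: Δb = 3.9 m, d̄ = (0.88+1.39)/2 = 1.135, v̄ = (0.72+1.13)/2 = 0.925 → q = 3.9×1.135×0.925 = 4.095 m³/s
Panel 3-4: Δb = 5.2 m, d̄ = (1.39+1.37)/2 = 1.38, v̄ = (1.13+0.92)/2 = 1.025 → q = 5.2×1.38×1.025 = 7.355 m³/s
Panel 4-5: Δb = 1 m, d̄ = (1.37+1.36)/2 = 1.365, v̄ = (0.92+0.93)/2 = 0.925 → q = 1×1.365×0.925 = 1.263 m³/s
Panel 5-6: Δb = 2.4 m, d̄ = (1.36+0.00)/2 = 0.68, v̄ = (0.93+0.00)/2 = 0.465 → q = 2.4×0.68×0.465 = 0.7589 m³/s
Q = Σ q = 13.63 m³/s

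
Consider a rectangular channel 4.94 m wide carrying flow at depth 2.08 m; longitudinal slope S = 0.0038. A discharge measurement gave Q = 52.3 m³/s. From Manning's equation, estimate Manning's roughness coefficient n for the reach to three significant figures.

0.0131

A = b·y = 4.94 × 2.08 = 10.28 m²
P = b + 2y = 4.94 + 2×2.08 = 9.100 m
R = A/P = 10.28/9.100 = 1.129 m
n = (1/Q)·A·R^(2/3)·S^(1/2) = (1/52.3) × 10.28 × 1.084 × 0.06164 = 0.01313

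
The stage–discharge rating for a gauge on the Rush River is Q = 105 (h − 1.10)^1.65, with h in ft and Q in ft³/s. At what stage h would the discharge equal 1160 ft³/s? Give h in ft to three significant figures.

5.39 ft

h − h₀ = (Q/C)^(1/b) = (1160/105)^(1/1.65) = 4.288 ft
h = 1.10 + 4.288 = 5.388 ft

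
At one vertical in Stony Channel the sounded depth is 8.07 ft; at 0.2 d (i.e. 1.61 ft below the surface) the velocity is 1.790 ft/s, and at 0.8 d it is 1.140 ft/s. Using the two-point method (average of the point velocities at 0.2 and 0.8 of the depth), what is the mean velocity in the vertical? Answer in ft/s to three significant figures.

v̄ = (1.790 + 1.140) / 2 = 1.465 ft/s

1.47 ft/s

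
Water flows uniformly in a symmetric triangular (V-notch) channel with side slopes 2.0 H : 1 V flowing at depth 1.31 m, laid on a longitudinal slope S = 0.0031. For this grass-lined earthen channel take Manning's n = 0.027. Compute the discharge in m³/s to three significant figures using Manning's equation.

A = z·y² = 2.0×1.31² = 3.432 m²
P = 2y√(1+z²) = 2×1.31×√(1+2.0²) = 5.858 m
R = A/P = 3.432/5.858 = 0.5858 m
Q = (1/n)·A·R^(2/3)·S^(1/2) = (1/0.027) × 3.432 × 0.5858^(2/3) × 0.0031^(1/2) = 4.955 m³/s

4.96 m³/s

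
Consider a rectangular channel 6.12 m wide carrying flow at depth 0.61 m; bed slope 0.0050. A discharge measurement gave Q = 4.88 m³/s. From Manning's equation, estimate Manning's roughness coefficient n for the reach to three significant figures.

A = b·y = 6.12 × 0.61 = 3.733 m²
P = b + 2y = 6.12 + 2×0.61 = 7.340 m
R = A/P = 3.733/7.340 = 0.5086 m
n = (1/Q)·A·R^(2/3)·S^(1/2) = (1/4.88) × 3.733 × 0.6372 × 0.07071 = 0.03447

0.0345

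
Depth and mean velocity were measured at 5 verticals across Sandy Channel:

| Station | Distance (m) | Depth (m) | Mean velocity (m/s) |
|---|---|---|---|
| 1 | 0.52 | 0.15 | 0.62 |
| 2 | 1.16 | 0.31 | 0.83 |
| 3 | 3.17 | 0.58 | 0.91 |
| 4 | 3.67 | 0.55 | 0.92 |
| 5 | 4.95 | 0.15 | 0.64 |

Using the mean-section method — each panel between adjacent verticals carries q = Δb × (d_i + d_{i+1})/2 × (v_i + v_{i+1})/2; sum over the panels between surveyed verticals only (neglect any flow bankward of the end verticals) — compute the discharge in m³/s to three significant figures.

1.49 m³/s

Panel 1-2: Δb = 0.64 m, d̄ = (0.15+0.31)/2 = 0.23, v̄ = (0.62+0.83)/2 = 0.725 → q = 0.64×0.23×0.725 = 0.1067 m³/s
Panel 2-3: Δb = 2.01 m, d̄ = (0.31+0.58)/2 = 0.445, v̄ = (0.83+0.91)/2 = 0.87 → q = 2.01×0.445×0.87 = 0.7782 m³/s
Panel 3-4: Δb = 0.5 m, d̄ = (0.58+0.55)/2 = 0.565, v̄ = (0.91+0.92)/2 = 0.915 → q = 0.5×0.565×0.915 = 0.2585 m³/s
Panel 4-5: Δb = 1.28 m, d̄ = (0.55+0.15)/2 = 0.35, v̄ = (0.92+0.64)/2 = 0.78 → q = 1.28×0.35×0.78 = 0.3494 m³/s
Q = Σ q = 1.493 m³/s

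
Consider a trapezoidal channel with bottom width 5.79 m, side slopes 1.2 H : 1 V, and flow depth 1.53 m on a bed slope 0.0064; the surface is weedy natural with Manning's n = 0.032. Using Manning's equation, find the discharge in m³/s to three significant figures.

31.2 m³/s

A = (b + z·y)·y = (5.79 + 1.2×1.53)×1.53 = 11.67 m²
P = b + 2y√(1+z²) = 5.79 + 2×1.53×√(1+1.2²) = 10.57 m
R = A/P = 11.67/10.57 = 1.104 m
Q = (1/n)·A·R^(2/3)·S^(1/2) = (1/0.032) × 11.67 × 1.104^(2/3) × 0.0064^(1/2) = 31.16 m³/s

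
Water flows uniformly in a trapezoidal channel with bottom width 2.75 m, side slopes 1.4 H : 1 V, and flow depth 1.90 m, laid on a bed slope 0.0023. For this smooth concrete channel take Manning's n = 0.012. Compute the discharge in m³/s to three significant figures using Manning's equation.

A = (b + z·y)·y = (2.75 + 1.4×1.90)×1.90 = 10.28 m²
P = b + 2y√(1+z²) = 2.75 + 2×1.90×√(1+1.4²) = 9.288 m
R = A/P = 10.28/9.288 = 1.107 m
Q = (1/n)·A·R^(2/3)·S^(1/2) = (1/0.012) × 10.28 × 1.107^(2/3) × 0.0023^(1/2) = 43.95 m³/s

44.0 m³/s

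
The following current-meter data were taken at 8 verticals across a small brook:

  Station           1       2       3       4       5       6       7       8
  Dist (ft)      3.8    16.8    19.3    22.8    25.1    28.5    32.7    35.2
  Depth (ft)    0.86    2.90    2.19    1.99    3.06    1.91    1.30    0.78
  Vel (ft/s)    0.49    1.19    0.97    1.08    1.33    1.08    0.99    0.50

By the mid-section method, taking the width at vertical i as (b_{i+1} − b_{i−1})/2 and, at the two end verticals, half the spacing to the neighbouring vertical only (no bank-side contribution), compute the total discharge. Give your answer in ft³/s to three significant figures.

w_1 = (16.8 − 3.8)/2 = 6.5 ft; q_1 = 0.49 × 0.86 × 6.5 = 2.739 ft³/s
w_2 = (19.3 − 3.8)/2 = 7.75 ft; q_2 = 1.19 × 2.90 × 7.75 = 26.75 ft³/s
w_3 = (22.8 − 16.8)/2 = 3 ft; q_3 = 0.97 × 2.19 × 3 = 6.373 ft³/s
w_4 = (25.1 − 19.3)/2 = 2.9 ft; q_4 = 1.08 × 1.99 × 2.9 = 6.233 ft³/s
w_5 = (28.5 − 22.8)/2 = 2.85 ft; q_5 = 1.33 × 3.06 × 2.85 = 11.60 ft³/s
w_6 = (32.7 − 25.1)/2 = 3.8 ft; q_6 = 1.08 × 1.91 × 3.8 = 7.839 ft³/s
w_7 = (35.2 − 28.5)/2 = 3.35 ft; q_7 = 0.99 × 1.30 × 3.35 = 4.311 ft³/s
w_8 = (35.2 − 32.7)/2 = 1.25 ft; q_8 = 0.50 × 0.78 × 1.25 = 0.4875 ft³/s
Q = Σ qᵢ = 66.33 ft³/s

66.3 ft³/s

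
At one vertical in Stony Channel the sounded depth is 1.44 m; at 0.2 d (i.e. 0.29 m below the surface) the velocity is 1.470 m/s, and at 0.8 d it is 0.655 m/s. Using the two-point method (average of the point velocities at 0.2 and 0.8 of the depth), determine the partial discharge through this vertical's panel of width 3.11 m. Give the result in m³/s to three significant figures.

v̄ = (1.470 + 0.655) / 2 = 1.063 m/s
q = v̄ × d × w = 1.063 × 1.44 × 3.11 = 4.758 m³/s

4.76 m³/s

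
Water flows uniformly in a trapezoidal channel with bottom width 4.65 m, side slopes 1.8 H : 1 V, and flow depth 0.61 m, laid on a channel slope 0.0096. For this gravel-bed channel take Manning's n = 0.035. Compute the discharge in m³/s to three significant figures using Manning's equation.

6.10 m³/s

A = (b + z·y)·y = (4.65 + 1.8×0.61)×0.61 = 3.506 m²
P = b + 2y√(1+z²) = 4.65 + 2×0.61×√(1+1.8²) = 7.162 m
R = A/P = 3.506/7.162 = 0.4896 m
Q = (1/n)·A·R^(2/3)·S^(1/2) = (1/0.035) × 3.506 × 0.4896^(2/3) × 0.0096^(1/2) = 6.097 m³/s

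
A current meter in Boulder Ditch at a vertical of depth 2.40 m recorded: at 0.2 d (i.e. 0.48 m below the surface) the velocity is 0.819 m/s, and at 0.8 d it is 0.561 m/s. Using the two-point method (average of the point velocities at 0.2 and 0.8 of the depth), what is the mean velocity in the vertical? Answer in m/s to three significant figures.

0.690 m/s

v̄ = (0.819 + 0.561) / 2 = 0.6900 m/s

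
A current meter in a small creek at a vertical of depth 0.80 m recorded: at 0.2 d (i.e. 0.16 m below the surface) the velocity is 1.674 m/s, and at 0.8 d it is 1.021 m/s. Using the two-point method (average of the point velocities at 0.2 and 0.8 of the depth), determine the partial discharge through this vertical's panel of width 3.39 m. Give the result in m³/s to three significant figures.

v̄ = (1.674 + 1.021) / 2 = 1.348 m/s
q = v̄ × d × w = 1.348 × 0.80 × 3.39 = 3.654 m³/s

3.65 m³/s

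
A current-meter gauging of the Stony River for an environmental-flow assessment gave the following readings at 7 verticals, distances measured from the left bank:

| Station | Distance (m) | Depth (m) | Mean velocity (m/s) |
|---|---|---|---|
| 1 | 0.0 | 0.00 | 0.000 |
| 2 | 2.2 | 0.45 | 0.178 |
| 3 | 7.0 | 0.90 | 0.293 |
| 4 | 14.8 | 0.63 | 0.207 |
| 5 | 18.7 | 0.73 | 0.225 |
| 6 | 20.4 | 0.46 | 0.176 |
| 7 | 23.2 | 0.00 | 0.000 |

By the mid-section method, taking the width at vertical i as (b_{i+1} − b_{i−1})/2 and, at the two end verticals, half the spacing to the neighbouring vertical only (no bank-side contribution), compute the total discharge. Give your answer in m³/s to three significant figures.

3.35 m³/s

w_2 = (7.0 − 0.0)/2 = 3.5 m; q_2 = 0.178 × 0.45 × 3.5 = 0.2804 m³/s
w_3 = (14.8 − 2.2)/2 = 6.3 m; q_3 = 0.293 × 0.90 × 6.3 = 1.661 m³/s
w_4 = (18.7 − 7.0)/2 = 5.85 m; q_4 = 0.207 × 0.63 × 5.85 = 0.7629 m³/s
w_5 = (20.4 − 14.8)/2 = 2.8 m; q_5 = 0.225 × 0.73 × 2.8 = 0.4599 m³/s
w_6 = (23.2 − 18.7)/2 = 2.25 m; q_6 = 0.176 × 0.46 × 2.25 = 0.1822 m³/s
Stations 1, 7 contribute zero (depth or velocity is 0).
Q = Σ qᵢ = 3.347 m³/s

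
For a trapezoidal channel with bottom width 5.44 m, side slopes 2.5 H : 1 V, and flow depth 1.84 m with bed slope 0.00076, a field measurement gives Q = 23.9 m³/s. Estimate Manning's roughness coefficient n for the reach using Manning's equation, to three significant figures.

0.0241

A = (b + z·y)·y = (5.44 + 2.5×1.84)×1.84 = 18.47 m²
P = b + 2y√(1+z²) = 5.44 + 2×1.84×√(1+2.5²) = 15.35 m
R = A/P = 18.47/15.35 = 1.204 m
n = (1/Q)·A·R^(2/3)·S^(1/2) = (1/23.9) × 18.47 × 1.131 × 0.02757 = 0.02411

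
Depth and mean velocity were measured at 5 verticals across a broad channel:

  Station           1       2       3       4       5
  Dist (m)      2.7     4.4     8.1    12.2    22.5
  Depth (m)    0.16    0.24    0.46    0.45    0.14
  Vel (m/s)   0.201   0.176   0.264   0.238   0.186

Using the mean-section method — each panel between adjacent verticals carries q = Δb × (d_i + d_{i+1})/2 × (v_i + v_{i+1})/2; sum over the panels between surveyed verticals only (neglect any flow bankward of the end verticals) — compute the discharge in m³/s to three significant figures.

Panel 1-2: Δb = 1.7 m, d̄ = (0.16+0.24)/2 = 0.2, v̄ = (0.201+0.176)/2 = 0.1885 → q = 1.7×0.2×0.1885 = 0.06409 m³/s
Panel 2-3: Δb = 3.7 m, d̄ = (0.24+0.46)/2 = 0.35, v̄ = (0.176+0.264)/2 = 0.22 → q = 3.7×0.35×0.22 = 0.2849 m³/s
Panel 3-4: Δb = 4.1 m, d̄ = (0.46+0.45)/2 = 0.455, v̄ = (0.264+0.238)/2 = 0.251 → q = 4.1×0.455×0.251 = 0.4682 m³/s
Panel 4-5: Δb = 10.3 m, d̄ = (0.45+0.14)/2 = 0.295, v̄ = (0.238+0.186)/2 = 0.212 → q = 10.3×0.295×0.212 = 0.6442 m³/s
Q = Σ q = 1.461 m³/s

1.46 m³/s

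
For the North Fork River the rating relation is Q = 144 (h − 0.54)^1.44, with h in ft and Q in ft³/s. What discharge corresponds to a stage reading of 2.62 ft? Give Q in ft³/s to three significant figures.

Q = 144 × (2.62 − 0.54)^1.44 = 144 × 2.08^1.44 = 413.4 ft³/s

413 ft³/s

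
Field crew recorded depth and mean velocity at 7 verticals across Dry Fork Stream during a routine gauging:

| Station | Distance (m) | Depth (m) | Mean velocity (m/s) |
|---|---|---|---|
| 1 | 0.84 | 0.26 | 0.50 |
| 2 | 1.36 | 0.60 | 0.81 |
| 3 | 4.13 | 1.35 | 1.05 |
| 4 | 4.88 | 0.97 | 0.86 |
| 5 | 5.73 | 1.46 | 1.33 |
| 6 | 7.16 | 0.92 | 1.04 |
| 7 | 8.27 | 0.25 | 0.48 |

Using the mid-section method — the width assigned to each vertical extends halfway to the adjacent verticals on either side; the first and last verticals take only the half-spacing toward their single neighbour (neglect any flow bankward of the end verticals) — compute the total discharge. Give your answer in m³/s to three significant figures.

7.49 m³/s

w_1 = (1.36 − 0.84)/2 = 0.26 m; q_1 = 0.50 × 0.26 × 0.26 = 0.03380 m³/s
w_2 = (4.13 − 0.84)/2 = 1.645 m; q_2 = 0.81 × 0.60 × 1.645 = 0.7995 m³/s
w_3 = (4.88 − 1.36)/2 = 1.76 m; q_3 = 1.05 × 1.35 × 1.76 = 2.495 m³/s
w_4 = (5.73 − 4.13)/2 = 0.8 m; q_4 = 0.86 × 0.97 × 0.8 = 0.6674 m³/s
w_5 = (7.16 − 4.88)/2 = 1.14 m; q_5 = 1.33 × 1.46 × 1.14 = 2.214 m³/s
w_6 = (8.27 − 5.73)/2 = 1.27 m; q_6 = 1.04 × 0.92 × 1.27 = 1.215 m³/s
w_7 = (8.27 − 7.16)/2 = 0.555 m; q_7 = 0.48 × 0.25 × 0.555 = 0.06660 m³/s
Q = Σ qᵢ = 7.491 m³/s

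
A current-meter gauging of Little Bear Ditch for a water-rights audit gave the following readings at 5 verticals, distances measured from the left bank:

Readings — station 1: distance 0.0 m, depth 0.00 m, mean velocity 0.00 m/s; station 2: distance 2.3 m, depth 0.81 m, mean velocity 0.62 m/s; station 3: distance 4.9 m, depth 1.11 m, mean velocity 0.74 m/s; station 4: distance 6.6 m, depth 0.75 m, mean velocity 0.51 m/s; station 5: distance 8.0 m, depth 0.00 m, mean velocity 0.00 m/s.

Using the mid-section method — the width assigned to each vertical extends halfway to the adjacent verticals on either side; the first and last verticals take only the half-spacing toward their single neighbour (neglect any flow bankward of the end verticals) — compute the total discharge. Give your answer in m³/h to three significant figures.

w_2 = (4.9 − 0.0)/2 = 2.45 m; q_2 = 0.62 × 0.81 × 2.45 = 1.230 m³/s
w_3 = (6.6 − 2.3)/2 = 2.15 m; q_3 = 0.74 × 1.11 × 2.15 = 1.766 m³/s
w_4 = (8.0 − 4.9)/2 = 1.55 m; q_4 = 0.51 × 0.75 × 1.55 = 0.5929 m³/s
Stations 1, 5 contribute zero (depth or velocity is 0).
Q = Σ qᵢ = 3.589 m³/s
= 3.589 × 3600 = 12920 m³/h

12900 m³/h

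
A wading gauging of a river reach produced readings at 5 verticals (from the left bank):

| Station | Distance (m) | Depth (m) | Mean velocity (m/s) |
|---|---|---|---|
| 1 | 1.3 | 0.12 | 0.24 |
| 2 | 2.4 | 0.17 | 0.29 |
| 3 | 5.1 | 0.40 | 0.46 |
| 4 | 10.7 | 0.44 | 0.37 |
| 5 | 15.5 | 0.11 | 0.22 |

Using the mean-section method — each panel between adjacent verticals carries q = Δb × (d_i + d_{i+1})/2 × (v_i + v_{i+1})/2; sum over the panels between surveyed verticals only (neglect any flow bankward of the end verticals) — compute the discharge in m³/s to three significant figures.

1.70 m³/s

Panel 1-2: Δb = 1.1 m, d̄ = (0.12+0.17)/2 = 0.145, v̄ = (0.24+0.29)/2 = 0.265 → q = 1.1×0.145×0.265 = 0.04227 m³/s
Panel 2-3: Δb = 2.7 m, d̄ = (0.17+0.40)/2 = 0.285, v̄ = (0.29+0.46)/2 = 0.375 → q = 2.7×0.285×0.375 = 0.2886 m³/s
Panel 3-4: Δb = 5.6 m, d̄ = (0.40+0.44)/2 = 0.42, v̄ = (0.46+0.37)/2 = 0.415 → q = 5.6×0.42×0.415 = 0.9761 m³/s
Panel 4-5: Δb = 4.8 m, d̄ = (0.44+0.11)/2 = 0.275, v̄ = (0.37+0.22)/2 = 0.295 → q = 4.8×0.275×0.295 = 0.3894 m³/s
Q = Σ q = 1.696 m³/s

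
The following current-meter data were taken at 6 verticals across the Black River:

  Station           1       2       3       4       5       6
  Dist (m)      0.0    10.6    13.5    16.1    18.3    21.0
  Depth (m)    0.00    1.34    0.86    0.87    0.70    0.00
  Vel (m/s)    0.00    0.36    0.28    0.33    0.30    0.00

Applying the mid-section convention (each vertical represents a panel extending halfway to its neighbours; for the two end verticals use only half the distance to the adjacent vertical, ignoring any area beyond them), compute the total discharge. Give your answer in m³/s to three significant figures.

5.12 m³/s

w_2 = (13.5 − 0.0)/2 = 6.75 m; q_2 = 0.36 × 1.34 × 6.75 = 3.256 m³/s
w_3 = (16.1 − 10.6)/2 = 2.75 m; q_3 = 0.28 × 0.86 × 2.75 = 0.6622 m³/s
w_4 = (18.3 − 13.5)/2 = 2.4 m; q_4 = 0.33 × 0.87 × 2.4 = 0.6890 m³/s
w_5 = (21.0 − 16.1)/2 = 2.45 m; q_5 = 0.30 × 0.70 × 2.45 = 0.5145 m³/s
Stations 1, 6 contribute zero (depth or velocity is 0).
Q = Σ qᵢ = 5.122 m³/s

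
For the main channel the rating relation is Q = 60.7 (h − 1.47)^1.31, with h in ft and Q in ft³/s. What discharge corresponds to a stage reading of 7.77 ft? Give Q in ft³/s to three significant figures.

677 ft³/s

Q = 60.7 × (7.77 − 1.47)^1.31 = 60.7 × 6.3^1.31 = 676.6 ft³/s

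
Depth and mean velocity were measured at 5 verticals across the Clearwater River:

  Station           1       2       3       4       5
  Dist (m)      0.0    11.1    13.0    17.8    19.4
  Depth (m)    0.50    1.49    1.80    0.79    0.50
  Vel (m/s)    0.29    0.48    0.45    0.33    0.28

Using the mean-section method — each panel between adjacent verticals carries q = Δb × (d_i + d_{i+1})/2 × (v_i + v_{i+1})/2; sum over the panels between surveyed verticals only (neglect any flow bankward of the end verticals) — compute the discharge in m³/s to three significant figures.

Panel 1-2: Δb = 11.1 m, d̄ = (0.50+1.49)/2 = 0.995, v̄ = (0.29+0.48)/2 = 0.385 → q = 11.1×0.995×0.385 = 4.252 m³/s
Panel 2-3: Δb = 1.9 m, d̄ = (1.49+1.80)/2 = 1.645, v̄ = (0.48+0.45)/2 = 0.465 → q = 1.9×1.645×0.465 = 1.453 m³/s
Panel 3-4: Δb = 4.8 m, d̄ = (1.80+0.79)/2 = 1.295, v̄ = (0.45+0.33)/2 = 0.39 → q = 4.8×1.295×0.39 = 2.424 m³/s
Panel 4-5: Δb = 1.6 m, d̄ = (0.79+0.50)/2 = 0.645, v̄ = (0.33+0.28)/2 = 0.305 → q = 1.6×0.645×0.305 = 0.3148 m³/s
Q = Σ q = 8.444 m³/s

8.44 m³/s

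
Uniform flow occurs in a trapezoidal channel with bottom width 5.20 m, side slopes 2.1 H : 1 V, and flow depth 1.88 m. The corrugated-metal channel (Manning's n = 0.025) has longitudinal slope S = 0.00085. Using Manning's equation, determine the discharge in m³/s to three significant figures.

23.1 m³/s

A = (b + z·y)·y = (5.20 + 2.1×1.88)×1.88 = 17.20 m²
P = b + 2y√(1+z²) = 5.20 + 2×1.88×√(1+2.1²) = 13.95 m
R = A/P = 17.20/13.95 = 1.233 m
Q = (1/n)·A·R^(2/3)·S^(1/2) = (1/0.025) × 17.20 × 1.233^(2/3) × 0.00085^(1/2) = 23.06 m³/s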